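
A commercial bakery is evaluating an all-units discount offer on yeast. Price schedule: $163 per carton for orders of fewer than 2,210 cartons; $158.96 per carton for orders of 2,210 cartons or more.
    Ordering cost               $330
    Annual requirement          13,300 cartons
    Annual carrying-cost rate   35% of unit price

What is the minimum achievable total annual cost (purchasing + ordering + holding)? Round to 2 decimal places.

$2,177,631.75

H₁ = 35%×$163 = $57.0500;  H₂ = 35%×$158.96 = $55.6360
EOQ₁ = √(2×13,300×330/57.0500) = 392.26  (< 2,210, feasible at tier 1)
EOQ₂ = √(2×13,300×330/55.6360) = 397.21  (< 2,210 → use Q = 2,210 at tier-2 price)
TC(tier 1 (EOQ₁), Q≈392.3) = $2,190,278.22
TC(tier 2, Q≈2,210.0) = $2,177,631.75
Minimum at tier 2: $2,177,631.75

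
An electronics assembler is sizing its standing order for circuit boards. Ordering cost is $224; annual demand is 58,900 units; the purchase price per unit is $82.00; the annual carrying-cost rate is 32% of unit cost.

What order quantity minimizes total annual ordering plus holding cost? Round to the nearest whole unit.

Holding cost per unit per year: H = 32% × $82 = $26.2400
Q* = √(2·D·S / H) = √(2·58,900·224 / 26.24) = √1,005,609.8 ≈ 1,002.80

1,003 units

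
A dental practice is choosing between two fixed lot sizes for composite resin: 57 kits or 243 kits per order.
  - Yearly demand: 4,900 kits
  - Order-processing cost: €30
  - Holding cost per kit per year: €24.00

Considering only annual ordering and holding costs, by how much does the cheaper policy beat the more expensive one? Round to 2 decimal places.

€257.99

TC(Q) = (D/Q)S + (Q/2)H
TC(57) = (4,900/57)×30 + (57/2)×24 = €3,262.95
TC(243) = (4,900/243)×30 + (243/2)×24 = €3,520.94
Cheaper: Q = 57.  Difference = €257.99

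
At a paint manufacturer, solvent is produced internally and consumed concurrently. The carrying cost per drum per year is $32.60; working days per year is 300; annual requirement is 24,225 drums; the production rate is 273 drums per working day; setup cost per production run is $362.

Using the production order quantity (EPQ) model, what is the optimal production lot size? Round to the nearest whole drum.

d = 24,225/300 = 80.7500 drums/day;  effective holding cost H(1 − d/p) = 32.6·(1 − 80.7500/273) = 22.95733
Q* = √(2DS / H_eff) = √(2·24,225·362 / 22.95733) ≈ 874.06

874 drums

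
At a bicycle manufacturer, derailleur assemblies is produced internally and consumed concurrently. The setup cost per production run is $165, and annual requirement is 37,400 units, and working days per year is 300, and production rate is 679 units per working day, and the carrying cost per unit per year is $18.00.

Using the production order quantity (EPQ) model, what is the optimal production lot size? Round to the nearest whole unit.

d = 37,400/300 = 124.6667 units/day;  effective holding cost H(1 − d/p) = 18·(1 − 124.6667/679) = 14.69514
Q* = √(2DS / H_eff) = √(2·37,400·165 / 14.69514) ≈ 916.44

916 units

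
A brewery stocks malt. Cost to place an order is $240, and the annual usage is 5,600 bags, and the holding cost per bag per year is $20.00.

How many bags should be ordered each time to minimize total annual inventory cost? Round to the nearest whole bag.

Optimal lot size Q* = (2 × 5,600 × $240 / $20)^½ ≈ 366.61

367 bags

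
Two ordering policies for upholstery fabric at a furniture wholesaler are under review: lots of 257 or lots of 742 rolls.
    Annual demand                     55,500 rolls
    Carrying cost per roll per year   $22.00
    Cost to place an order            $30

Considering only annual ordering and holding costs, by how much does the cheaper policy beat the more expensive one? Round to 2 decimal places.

$1,100.34

Annual cost at Q: ordering D·S/Q plus holding Q·H/2.
TC(257) = (55,500/257)×30 + (257/2)×22 = $9,305.60
TC(742) = (55,500/742)×30 + (742/2)×22 = $10,405.94
|ΔTC| = |$9,305.60 − $10,405.94| = $1,100.34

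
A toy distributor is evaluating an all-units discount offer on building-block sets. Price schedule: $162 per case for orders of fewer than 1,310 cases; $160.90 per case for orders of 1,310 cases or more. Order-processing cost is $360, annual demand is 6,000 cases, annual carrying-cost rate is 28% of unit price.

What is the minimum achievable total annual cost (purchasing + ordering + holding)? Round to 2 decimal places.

$985,998.40

H₁ = 28%×$162 = $45.3600;  H₂ = 28%×$160.90 = $45.0520
EOQ₁ = √(2×6,000×360/45.3600) = 308.61  (< 1,310, feasible at tier 1)
EOQ₂ = √(2×6,000×360/45.0520) = 309.66  (< 1,310 → use Q = 1,310 at tier-2 price)
TC(tier 1 (EOQ₁), Q≈308.6) = $985,998.40
TC(tier 2, Q≈1,310.0) = $996,557.91
Minimum at tier 1 (EOQ₁): $985,998.40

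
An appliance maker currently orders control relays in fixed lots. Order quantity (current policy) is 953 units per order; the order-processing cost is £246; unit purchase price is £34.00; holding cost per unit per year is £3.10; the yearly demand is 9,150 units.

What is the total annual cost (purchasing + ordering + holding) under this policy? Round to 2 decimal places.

£314,939.06

Orders/yr = 9,150/953 = 9.601; ordering cost = 9.601 × £246 = £2,361.91
Average inventory = 953/2 = 476.5; holding cost = 476.5 × £3.1 = £1,477.15
Purchase cost = D·C = 9,150 × 34 = £311,100.00
Total = £2,361.91 + £1,477.15 + £311,100.00 = £314,939.06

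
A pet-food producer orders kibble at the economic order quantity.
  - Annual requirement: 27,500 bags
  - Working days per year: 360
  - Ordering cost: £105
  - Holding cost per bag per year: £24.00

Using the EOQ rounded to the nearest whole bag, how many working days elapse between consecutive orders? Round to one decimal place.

EOQ = √(2DS/H) = √(2 × 27,500 × 105 / 24)
    = √(240,625.00) ≈ 490.54 → Q = 491 bags
Cycle time = (working days × Q)/D = (360 × 491) / 27,500 = 6.428 days

6.4 days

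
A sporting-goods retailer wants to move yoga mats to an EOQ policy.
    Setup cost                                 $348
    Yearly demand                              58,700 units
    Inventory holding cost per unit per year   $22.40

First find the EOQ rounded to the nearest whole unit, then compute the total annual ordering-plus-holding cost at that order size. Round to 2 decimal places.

$30,251.56

Optimal lot size Q* = (2 × 58,700 × $348 / $22.4)^½ ≈ 1,350.52 → Q = 1,351 units
Annual ordering cost = (D/Q)·S = (58,700/1,351) × 348 = $15,120.36
Annual holding cost  = (Q/2)·H = (1,351/2) × 22.4 = $15,131.20
Total = $15,120.36 + $15,131.20 = $30,251.56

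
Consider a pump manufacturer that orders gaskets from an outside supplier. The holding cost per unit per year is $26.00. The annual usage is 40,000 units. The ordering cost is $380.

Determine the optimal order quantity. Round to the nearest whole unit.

1,081 units

2DS/H = 2·40,000·380/26 = 1,169,230.77
EOQ = √1,169,230.77 ≈ 1,081.31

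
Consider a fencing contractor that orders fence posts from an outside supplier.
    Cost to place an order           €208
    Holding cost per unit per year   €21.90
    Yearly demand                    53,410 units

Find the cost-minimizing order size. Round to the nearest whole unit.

1,007 units

Q* = √(2·D·S / H) = √(2·53,410·208 / 21.9) = √1,014,546.1 ≈ 1,007.25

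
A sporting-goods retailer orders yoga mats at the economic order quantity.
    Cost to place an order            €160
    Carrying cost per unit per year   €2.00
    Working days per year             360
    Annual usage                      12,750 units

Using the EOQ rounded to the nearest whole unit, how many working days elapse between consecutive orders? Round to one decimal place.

40.3 days

EOQ = √(2DS/H) = √(2 × 12,750 × 160 / 2)
    = √(2,040,000.00) ≈ 1,428.29 → Q = 1,428 units
Days between orders = 360 / (D/Q) = 360 / 8.929 ≈ 40.320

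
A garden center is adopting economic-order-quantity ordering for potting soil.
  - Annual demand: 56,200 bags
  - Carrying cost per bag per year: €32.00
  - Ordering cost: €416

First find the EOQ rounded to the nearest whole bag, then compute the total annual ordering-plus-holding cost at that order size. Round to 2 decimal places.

€38,681.63

Optimal lot size Q* = (2 × 56,200 × €416 / €32)^½ ≈ 1,208.80 → Q = 1,209 bags
Orders/yr = 56,200/1,209 = 46.485; ordering cost = 46.485 × €416 = €19,337.63
Average inventory = 1,209/2 = 604.5; holding cost = 604.5 × €32 = €19,344.00
Total = €19,337.63 + €19,344.00 = €38,681.63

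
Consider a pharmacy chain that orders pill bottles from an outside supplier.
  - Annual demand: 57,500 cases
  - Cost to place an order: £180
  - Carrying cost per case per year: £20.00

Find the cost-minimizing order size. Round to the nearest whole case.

Q* = √(2·D·S / H) = √(2·57,500·180 / 20) = √1,035,000.0 ≈ 1,017.35

1,017 cases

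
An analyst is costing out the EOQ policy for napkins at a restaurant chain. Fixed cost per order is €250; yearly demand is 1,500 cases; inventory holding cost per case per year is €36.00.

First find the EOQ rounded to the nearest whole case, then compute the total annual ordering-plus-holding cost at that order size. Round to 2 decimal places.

€5,196.17

2DS/H = 2·1,500·250/36 = 20,833.33
EOQ = √20,833.33 ≈ 144.34 → Q = 144 cases
Annual ordering cost = (D/Q)·S = (1,500/144) × 250 = €2,604.17
Annual holding cost  = (Q/2)·H = (144/2) × 36 = €2,592.00
Total = €2,604.17 + €2,592.00 = €5,196.17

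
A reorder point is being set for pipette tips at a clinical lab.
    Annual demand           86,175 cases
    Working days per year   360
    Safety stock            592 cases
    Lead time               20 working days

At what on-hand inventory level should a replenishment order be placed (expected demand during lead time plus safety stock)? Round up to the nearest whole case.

5,380 cases

Daily demand d = 86,175 / 360 = 239.375 cases/day
Demand during lead time = 239.375 × 20 = 4,787.50
Reorder point = 4,787.50 + 592 = 5,379.50 → round up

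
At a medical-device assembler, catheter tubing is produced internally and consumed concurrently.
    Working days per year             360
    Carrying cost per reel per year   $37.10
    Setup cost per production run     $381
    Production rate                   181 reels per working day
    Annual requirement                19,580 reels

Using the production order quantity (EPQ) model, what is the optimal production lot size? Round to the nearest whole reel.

758 reels

d = 19,580/360 = 54.3889 reels/day;  effective holding cost H(1 − d/p) = 37.1·(1 − 54.3889/181) = 25.95178
Q* = √(2DS / H_eff) = √(2·19,580·381 / 25.95178) ≈ 758.23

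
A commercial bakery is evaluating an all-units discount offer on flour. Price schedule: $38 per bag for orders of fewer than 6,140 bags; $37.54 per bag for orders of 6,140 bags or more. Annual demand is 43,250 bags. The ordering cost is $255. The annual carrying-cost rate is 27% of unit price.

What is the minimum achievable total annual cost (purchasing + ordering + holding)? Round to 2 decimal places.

$1,656,518.12

H₁ = 27%×$38 = $10.2600;  H₂ = 27%×$37.54 = $10.1358
EOQ₁ = √(2×43,250×255/10.2600) = 1,466.24  (< 6,140, feasible at tier 1)
EOQ₂ = √(2×43,250×255/10.1358) = 1,475.19  (< 6,140 → use Q = 6,140 at tier-2 price)
TC(tier 1 (EOQ₁), Q≈1,466.2) = $1,658,543.60
TC(tier 2, Q≈6,140.0) = $1,656,518.12
Minimum at tier 2: $1,656,518.12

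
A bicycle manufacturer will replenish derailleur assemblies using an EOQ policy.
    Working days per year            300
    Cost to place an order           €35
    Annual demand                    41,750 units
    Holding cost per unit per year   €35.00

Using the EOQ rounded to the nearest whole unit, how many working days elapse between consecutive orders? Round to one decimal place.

2DS/H = 2·41,750·35/35 = 83,500.00
EOQ = √83,500.00 ≈ 288.96 → Q = 289 units
Cycle time = (working days × Q)/D = (300 × 289) / 41,750 = 2.077 days

2.1 days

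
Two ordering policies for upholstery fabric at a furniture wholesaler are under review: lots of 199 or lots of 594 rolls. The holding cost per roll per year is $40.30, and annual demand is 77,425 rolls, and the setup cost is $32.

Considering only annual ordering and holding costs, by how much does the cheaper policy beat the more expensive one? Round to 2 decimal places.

$319.96

TC(Q) = (D/Q)S + (Q/2)H
TC(199) = (77,425/199)×32 + (199/2)×40.3 = $16,460.10
TC(594) = (77,425/594)×32 + (594/2)×40.3 = $16,140.14
Lots of 594 are cheaper by $319.96.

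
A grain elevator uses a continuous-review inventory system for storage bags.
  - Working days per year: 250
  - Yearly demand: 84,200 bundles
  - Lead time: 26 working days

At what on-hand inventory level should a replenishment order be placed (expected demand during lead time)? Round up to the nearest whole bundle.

Daily demand d = 84,200 / 250 = 336.800 bundles/day
Demand during lead time = 336.800 × 26 = 8,756.80
Reorder point = 8,756.80 → round up

8,757 bundles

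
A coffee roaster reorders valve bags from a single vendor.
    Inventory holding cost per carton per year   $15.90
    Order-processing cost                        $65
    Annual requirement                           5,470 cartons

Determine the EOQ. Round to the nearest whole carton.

211 cartons

Optimal lot size Q* = (2 × 5,470 × $65 / $15.9)^½ ≈ 211.48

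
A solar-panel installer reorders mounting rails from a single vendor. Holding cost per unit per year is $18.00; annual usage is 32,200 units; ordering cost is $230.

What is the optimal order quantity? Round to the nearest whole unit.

907 units

2DS/H = 2·32,200·230/18 = 822,888.89
EOQ = √822,888.89 ≈ 907.13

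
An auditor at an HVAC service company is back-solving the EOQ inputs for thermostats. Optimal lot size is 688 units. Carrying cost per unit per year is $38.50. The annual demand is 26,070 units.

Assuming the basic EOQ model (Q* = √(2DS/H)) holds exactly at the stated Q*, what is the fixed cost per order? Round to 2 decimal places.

$349.52

Since Q* = (2DS/H)^½, squaring gives Q*²·H = 2DS.
S = Q²H / (2D) = 688² × 38.5 / (2 × 26,070) = 349.5156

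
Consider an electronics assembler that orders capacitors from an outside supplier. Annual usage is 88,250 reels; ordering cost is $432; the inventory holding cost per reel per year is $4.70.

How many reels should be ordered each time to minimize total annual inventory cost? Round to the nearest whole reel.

4,028 reels

Q* = √(2·D·S / H) = √(2·88,250·432 / 4.7) = √16,222,978.7 ≈ 4,027.78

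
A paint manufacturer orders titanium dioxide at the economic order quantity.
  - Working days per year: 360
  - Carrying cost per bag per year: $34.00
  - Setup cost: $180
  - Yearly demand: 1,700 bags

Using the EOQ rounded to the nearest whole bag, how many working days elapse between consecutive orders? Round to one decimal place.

2DS/H = 2·1,700·180/34 = 18,000.00
EOQ = √18,000.00 ≈ 134.16 → Q = 134 bags
Days between orders = 360 / (D/Q) = 360 / 12.687 ≈ 28.376

28.4 days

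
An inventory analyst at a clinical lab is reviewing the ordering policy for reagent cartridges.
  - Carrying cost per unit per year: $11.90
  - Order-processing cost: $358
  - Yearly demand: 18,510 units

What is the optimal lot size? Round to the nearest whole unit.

1,055 units

Q* = √(2·D·S / H) = √(2·18,510·358 / 11.9) = √1,113,710.9 ≈ 1,055.33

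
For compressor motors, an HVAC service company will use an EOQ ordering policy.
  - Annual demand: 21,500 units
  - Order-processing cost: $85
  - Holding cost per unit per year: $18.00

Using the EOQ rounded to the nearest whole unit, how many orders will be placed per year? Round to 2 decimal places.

47.67 orders per year

2DS/H = 2·21,500·85/18 = 203,055.56
EOQ = √203,055.56 ≈ 450.62 → Q = 451
Orders per year = D/Q = 21,500 / 451 = 47.672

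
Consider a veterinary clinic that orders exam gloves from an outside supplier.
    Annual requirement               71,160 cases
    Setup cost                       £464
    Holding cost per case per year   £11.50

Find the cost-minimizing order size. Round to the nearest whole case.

2,396 cases

EOQ = √(2DS/H) = √(2 × 71,160 × 464 / 11.5)
    = √(5,742,302.61) ≈ 2,396.31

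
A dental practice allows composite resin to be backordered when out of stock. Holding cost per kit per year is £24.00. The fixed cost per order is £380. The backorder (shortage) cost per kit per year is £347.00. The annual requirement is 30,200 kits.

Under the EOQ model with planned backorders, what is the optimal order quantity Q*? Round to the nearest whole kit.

1,011 kits

Basic EOQ = √(2·30,200·380/24) = 977.923
Backorder adjustment √((H+b)/b) = √((24+347)/347) = 1.0340
Q* = 977.923 × 1.0340 ≈ 1,011.18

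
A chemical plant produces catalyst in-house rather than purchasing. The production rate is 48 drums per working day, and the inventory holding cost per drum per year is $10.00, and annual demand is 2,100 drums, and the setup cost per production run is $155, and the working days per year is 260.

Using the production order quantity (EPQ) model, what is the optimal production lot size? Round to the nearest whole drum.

280 drums

Daily demand d = 2,100/260 = 8.077; p = 48; 1 − d/p = 0.83173
EPQ = √(2DS / (H(1 − d/p)))
    = √(2 × 2,100 × 155 / (10 × 0.83173)) ≈ 279.77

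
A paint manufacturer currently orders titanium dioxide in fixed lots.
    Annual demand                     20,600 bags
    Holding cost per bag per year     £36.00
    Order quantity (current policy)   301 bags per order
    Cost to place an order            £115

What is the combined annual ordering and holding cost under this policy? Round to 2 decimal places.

£13,288.43

Ordering: D/Q × S = 20,600/301 × £115 = £7,870.43
Holding:  Q/2 × H = 301/2 × £36 = £5,418.00
Total = £7,870.43 + £5,418.00 = £13,288.43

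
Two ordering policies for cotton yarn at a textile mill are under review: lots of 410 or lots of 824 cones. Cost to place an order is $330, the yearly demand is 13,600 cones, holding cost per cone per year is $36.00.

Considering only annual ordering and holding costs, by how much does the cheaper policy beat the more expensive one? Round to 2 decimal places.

$1,952.26

Annual cost at Q: ordering D·S/Q plus holding Q·H/2.
TC(410) = (13,600/410)×330 + (410/2)×36 = $18,326.34
TC(824) = (13,600/824)×330 + (824/2)×36 = $20,278.60
Cheaper: Q = 410.  Difference = $1,952.26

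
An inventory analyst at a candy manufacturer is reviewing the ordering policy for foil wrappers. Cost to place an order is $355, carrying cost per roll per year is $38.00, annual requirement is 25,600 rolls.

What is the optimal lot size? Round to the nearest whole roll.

2DS/H = 2·25,600·355/38 = 478,315.79
EOQ = √478,315.79 ≈ 691.60

692 rolls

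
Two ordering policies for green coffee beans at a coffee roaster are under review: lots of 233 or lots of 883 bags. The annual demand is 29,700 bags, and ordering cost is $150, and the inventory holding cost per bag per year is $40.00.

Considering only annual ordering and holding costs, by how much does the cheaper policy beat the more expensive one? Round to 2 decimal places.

$1,074.87

TC(Q) = (D/Q)S + (Q/2)H
TC(233) = (29,700/233)×150 + (233/2)×40 = $23,780.17
TC(883) = (29,700/883)×150 + (883/2)×40 = $22,705.30
|ΔTC| = |$23,780.17 − $22,705.30| = $1,074.87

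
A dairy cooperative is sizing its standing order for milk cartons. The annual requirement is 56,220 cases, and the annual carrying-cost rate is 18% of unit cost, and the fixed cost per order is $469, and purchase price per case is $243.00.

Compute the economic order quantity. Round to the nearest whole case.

1,098 cases

Holding cost per case per year: H = 18% × $243 = $43.7400
Optimal lot size Q* = (2 × 56,220 × $469 / $43.74)^½ ≈ 1,098.01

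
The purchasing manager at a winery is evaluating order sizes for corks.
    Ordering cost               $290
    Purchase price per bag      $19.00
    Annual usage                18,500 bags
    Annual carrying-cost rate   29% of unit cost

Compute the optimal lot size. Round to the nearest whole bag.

Holding cost per bag per year: H = 29% × $19 = $5.5100
2DS/H = 2·18,500·290/5.51 = 1,947,368.42
EOQ = √1,947,368.42 ≈ 1,395.48

1,395 bags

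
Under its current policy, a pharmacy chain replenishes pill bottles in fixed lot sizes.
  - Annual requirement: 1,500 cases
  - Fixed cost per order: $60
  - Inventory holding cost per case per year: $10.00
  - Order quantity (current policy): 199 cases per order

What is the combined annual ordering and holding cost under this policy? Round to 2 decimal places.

$1,447.26

Ordering: D/Q × S = 1,500/199 × $60 = $452.26
Holding:  Q/2 × H = 199/2 × $10 = $995.00
Total = $452.26 + $995.00 = $1,447.26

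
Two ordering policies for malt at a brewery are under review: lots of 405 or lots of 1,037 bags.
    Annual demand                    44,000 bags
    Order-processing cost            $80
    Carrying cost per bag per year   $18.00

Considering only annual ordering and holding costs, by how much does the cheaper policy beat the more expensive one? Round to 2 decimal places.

For each Q, cost = (D/Q)·S + (Q/2)·H.
TC(405) = (44,000/405)×80 + (405/2)×18 = $12,336.36
TC(1,037) = (44,000/1,037)×80 + (1,037/2)×18 = $12,727.41
|ΔTC| = |$12,336.36 − $12,727.41| = $391.05

$391.05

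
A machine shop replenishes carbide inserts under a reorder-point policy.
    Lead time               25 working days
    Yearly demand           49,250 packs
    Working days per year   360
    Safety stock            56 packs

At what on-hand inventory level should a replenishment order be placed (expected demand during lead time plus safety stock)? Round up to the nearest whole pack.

Daily demand d = 49,250 / 360 = 136.806 packs/day
Demand during lead time = 136.806 × 25 = 3,420.14
Reorder point = 3,420.14 + 56 = 3,476.14 → round up

3,477 packs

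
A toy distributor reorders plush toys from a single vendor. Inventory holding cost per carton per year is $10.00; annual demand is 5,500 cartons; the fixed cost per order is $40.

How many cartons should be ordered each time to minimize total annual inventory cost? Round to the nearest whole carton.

2DS/H = 2·5,500·40/10 = 44,000.00
EOQ = √44,000.00 ≈ 209.76

210 cartons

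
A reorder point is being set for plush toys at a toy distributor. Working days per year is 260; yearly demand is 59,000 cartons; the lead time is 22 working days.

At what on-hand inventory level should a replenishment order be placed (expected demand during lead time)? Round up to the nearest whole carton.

Daily demand d = 59,000 / 260 = 226.923 cartons/day
Demand during lead time = 226.923 × 22 = 4,992.31
Reorder point = 4,992.31 → round up

4,993 cartons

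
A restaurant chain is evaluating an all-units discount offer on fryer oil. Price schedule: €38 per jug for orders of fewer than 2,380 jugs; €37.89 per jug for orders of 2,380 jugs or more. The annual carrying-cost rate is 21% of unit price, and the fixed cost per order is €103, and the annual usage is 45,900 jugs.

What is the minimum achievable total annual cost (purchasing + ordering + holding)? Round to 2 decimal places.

€1,750,606.14

H₁ = 21%×€38 = €7.9800;  H₂ = 21%×€37.89 = €7.9569
EOQ₁ = √(2×45,900×103/7.9800) = 1,088.53  (< 2,380, feasible at tier 1)
EOQ₂ = √(2×45,900×103/7.9569) = 1,090.10  (< 2,380 → use Q = 2,380 at tier-2 price)
TC(tier 1 (EOQ₁), Q≈1,088.5) = €1,752,886.43
TC(tier 2, Q≈2,380.0) = €1,750,606.14
Minimum at tier 2: €1,750,606.14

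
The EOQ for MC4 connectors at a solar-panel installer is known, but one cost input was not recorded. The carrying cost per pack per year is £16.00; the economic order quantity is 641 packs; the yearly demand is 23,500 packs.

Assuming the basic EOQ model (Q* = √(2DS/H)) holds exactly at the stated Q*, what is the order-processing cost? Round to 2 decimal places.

£139.87

From Q* = √(2DS/H) ⇒ Q*² = 2DS/H.
S = Q²H / (2D) = 641² × 16 / (2 × 23,500) = 139.8744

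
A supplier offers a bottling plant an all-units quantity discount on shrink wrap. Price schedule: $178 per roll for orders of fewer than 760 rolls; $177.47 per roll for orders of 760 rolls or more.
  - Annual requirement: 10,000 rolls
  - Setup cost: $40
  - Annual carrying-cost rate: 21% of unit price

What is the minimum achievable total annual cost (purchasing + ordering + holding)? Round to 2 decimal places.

$1,785,468.45

H₁ = 21%×$178 = $37.3800;  H₂ = 21%×$177.47 = $37.2687
EOQ₁ = √(2×10,000×40/37.3800) = 146.29  (< 760, feasible at tier 1)
EOQ₂ = √(2×10,000×40/37.2687) = 146.51  (< 760 → use Q = 760 at tier-2 price)
TC(tier 1 (EOQ₁), Q≈146.3) = $1,785,468.45
TC(tier 2, Q≈760.0) = $1,789,388.42
Minimum at tier 1 (EOQ₁): $1,785,468.45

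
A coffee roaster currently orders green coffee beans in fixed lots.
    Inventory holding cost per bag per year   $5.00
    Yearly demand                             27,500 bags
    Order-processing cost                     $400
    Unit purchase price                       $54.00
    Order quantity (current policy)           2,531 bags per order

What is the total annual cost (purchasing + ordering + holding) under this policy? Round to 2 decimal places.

Orders/yr = 27,500/2,531 = 10.865; ordering cost = 10.865 × $400 = $4,346.11
Average inventory = 2,531/2 = 1265.5; holding cost = 1265.5 × $5 = $6,327.50
Purchase cost = D·C = 27,500 × 54 = $1,485,000.00
Total = $4,346.11 + $6,327.50 + $1,485,000.00 = $1,495,673.61

$1,495,673.61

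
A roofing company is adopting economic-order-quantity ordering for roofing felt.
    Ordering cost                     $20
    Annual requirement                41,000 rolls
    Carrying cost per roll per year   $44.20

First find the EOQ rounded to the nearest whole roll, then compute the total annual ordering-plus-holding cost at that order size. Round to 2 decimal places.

$8,514.00

Optimal lot size Q* = (2 × 41,000 × $20 / $44.2)^½ ≈ 192.62 → Q = 193 rolls
Ordering: D/Q × S = 41,000/193 × $20 = $4,248.70
Holding:  Q/2 × H = 193/2 × $44.2 = $4,265.30
Total = $4,248.70 + $4,265.30 = $8,514.00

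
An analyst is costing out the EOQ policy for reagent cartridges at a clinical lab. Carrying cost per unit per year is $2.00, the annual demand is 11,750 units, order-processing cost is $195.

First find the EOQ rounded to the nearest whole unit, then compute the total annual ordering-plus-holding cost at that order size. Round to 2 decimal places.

Optimal lot size Q* = (2 × 11,750 × $195 / $2)^½ ≈ 1,513.69 → Q = 1,514 units
Annual ordering cost = (D/Q)·S = (11,750/1,514) × 195 = $1,513.38
Annual holding cost  = (Q/2)·H = (1,514/2) × 2 = $1,514.00
Total = $1,513.38 + $1,514.00 = $3,027.38

$3,027.38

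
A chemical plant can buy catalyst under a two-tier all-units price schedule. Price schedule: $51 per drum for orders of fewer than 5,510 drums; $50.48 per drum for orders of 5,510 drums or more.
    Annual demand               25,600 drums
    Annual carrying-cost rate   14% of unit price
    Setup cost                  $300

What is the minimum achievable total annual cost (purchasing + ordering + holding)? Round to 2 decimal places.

H₁ = 14%×$51 = $7.1400;  H₂ = 14%×$50.48 = $7.0672
EOQ₁ = √(2×25,600×300/7.1400) = 1,466.72  (< 5,510, feasible at tier 1)
EOQ₂ = √(2×25,600×300/7.0672) = 1,474.25  (< 5,510 → use Q = 5,510 at tier-2 price)
TC(tier 1 (EOQ₁), Q≈1,466.7) = $1,316,072.36
TC(tier 2, Q≈5,510.0) = $1,313,151.97
Minimum at tier 2: $1,313,151.97

$1,313,151.97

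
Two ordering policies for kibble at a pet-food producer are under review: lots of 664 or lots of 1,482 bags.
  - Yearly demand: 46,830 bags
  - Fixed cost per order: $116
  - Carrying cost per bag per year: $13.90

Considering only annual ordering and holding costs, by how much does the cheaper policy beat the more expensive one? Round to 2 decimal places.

For each Q, cost = (D/Q)·S + (Q/2)·H.
TC(664) = (46,830/664)×116 + (664/2)×13.9 = $12,795.94
TC(1,482) = (46,830/1,482)×116 + (1,482/2)×13.9 = $13,965.41
|ΔTC| = |$12,795.94 − $13,965.41| = $1,169.46

$1,169.46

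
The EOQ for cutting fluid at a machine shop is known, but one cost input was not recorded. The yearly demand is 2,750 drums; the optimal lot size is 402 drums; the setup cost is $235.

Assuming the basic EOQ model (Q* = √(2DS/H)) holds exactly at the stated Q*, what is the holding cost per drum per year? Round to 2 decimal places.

EOQ relation: Q² = 2DS/H, so rearrange for the unknown.
H = 2DS / Q² = 2 × 2,750 × 235 / 402² = 7.9979

$8.00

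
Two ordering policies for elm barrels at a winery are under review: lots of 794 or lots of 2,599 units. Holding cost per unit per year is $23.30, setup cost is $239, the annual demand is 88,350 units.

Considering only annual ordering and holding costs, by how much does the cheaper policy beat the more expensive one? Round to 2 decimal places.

$2,558.76

TC(Q) = (D/Q)S + (Q/2)H
TC(794) = (88,350/794)×239 + (794/2)×23.3 = $35,844.12
TC(2,599) = (88,350/2,599)×239 + (2,599/2)×23.3 = $38,402.88
Lots of 794 are cheaper by $2,558.76.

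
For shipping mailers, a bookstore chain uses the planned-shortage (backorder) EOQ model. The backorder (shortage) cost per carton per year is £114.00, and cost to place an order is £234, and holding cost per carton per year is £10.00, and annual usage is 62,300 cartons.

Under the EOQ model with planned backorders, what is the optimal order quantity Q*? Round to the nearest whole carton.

Basic EOQ = √(2·62,300·234/10) = 1,707.525
Backorder adjustment √((H+b)/b) = √((10+114)/114) = 1.0429
Q* = 1,707.525 × 1.0429 ≈ 1,780.84

1,781 cartons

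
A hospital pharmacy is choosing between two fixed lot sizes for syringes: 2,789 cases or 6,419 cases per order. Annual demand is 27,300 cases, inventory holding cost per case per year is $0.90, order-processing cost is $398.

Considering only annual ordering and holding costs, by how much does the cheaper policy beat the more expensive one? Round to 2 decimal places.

TC(Q) = (D/Q)S + (Q/2)H
TC(2,789) = (27,300/2,789)×398 + (2,789/2)×0.9 = $5,150.85
TC(6,419) = (27,300/6,419)×398 + (6,419/2)×0.9 = $4,581.24
|ΔTC| = |$5,150.85 − $4,581.24| = $569.61

$569.61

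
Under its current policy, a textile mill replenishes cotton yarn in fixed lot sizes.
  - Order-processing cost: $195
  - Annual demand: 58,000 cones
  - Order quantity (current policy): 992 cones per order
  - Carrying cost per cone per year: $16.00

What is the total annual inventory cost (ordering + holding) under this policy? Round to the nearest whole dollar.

Ordering: D/Q × S = 58,000/992 × $195 = $11,401.21
Holding:  Q/2 × H = 992/2 × $16 = $7,936.00
Total = $11,401.21 + $7,936.00 = $19,337.21

$19,337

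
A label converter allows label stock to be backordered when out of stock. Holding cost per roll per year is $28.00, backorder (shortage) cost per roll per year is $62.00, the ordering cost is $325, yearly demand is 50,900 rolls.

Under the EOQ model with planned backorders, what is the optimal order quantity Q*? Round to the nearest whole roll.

Q* = √(2DS/H) · √((H + b)/b)
   = √(2 × 50,900 × 325 / 28) · √((28 + 62) / 62)
   = 1,087.018 × 1.2048 ≈ 1,309.67

1,310 rolls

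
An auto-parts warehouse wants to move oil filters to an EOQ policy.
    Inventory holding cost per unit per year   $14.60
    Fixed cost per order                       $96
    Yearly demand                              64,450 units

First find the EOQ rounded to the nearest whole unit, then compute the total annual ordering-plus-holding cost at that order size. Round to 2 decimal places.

2DS/H = 2·64,450·96/14.6 = 847,561.64
EOQ = √847,561.64 ≈ 920.63 → Q = 921 units
Ordering: D/Q × S = 64,450/921 × $96 = $6,717.92
Holding:  Q/2 × H = 921/2 × $14.6 = $6,723.30
Total = $6,717.92 + $6,723.30 = $13,441.22

$13,441.22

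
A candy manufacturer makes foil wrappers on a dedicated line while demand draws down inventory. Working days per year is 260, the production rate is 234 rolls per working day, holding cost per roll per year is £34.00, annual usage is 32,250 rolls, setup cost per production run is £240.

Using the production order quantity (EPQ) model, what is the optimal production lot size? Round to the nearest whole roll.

d = 32,250/260 = 124.0385 rolls/day;  effective holding cost H(1 − d/p) = 34·(1 − 124.0385/234) = 15.97732
Q* = √(2DS / H_eff) = √(2·32,250·240 / 15.97732) ≈ 984.31

984 rolls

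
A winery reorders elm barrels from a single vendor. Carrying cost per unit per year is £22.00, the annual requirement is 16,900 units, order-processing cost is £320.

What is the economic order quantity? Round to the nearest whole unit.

2DS/H = 2·16,900·320/22 = 491,636.36
EOQ = √491,636.36 ≈ 701.17

701 units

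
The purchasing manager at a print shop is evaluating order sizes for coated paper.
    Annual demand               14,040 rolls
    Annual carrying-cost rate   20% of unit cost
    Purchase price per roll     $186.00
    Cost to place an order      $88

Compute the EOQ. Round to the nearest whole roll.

Carrying cost H = $186 × 20% = $37.2000/roll/yr
2DS/H = 2·14,040·88/37.2 = 66,425.81
EOQ = √66,425.81 ≈ 257.73

258 rolls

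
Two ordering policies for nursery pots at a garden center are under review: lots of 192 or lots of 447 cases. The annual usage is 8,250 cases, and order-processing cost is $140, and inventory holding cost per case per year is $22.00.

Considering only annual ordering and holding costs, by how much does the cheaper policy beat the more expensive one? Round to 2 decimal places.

$626.73

TC(Q) = (D/Q)S + (Q/2)H
TC(192) = (8,250/192)×140 + (192/2)×22 = $8,127.62
TC(447) = (8,250/447)×140 + (447/2)×22 = $7,500.89
Cheaper: Q = 447.  Difference = $626.73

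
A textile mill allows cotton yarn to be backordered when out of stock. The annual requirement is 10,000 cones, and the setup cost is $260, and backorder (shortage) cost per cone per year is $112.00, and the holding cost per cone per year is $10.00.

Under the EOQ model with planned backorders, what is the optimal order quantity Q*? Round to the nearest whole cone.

753 cones

Basic EOQ = √(2·10,000·260/10) = 721.110
Backorder adjustment √((H+b)/b) = √((10+112)/112) = 1.0437
Q* = 721.110 × 1.0437 ≈ 752.61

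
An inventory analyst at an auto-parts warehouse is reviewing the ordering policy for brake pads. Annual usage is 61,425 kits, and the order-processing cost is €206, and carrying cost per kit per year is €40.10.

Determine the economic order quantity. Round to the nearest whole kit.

794 kits

2DS/H = 2·61,425·206/40.1 = 631,099.75
EOQ = √631,099.75 ≈ 794.42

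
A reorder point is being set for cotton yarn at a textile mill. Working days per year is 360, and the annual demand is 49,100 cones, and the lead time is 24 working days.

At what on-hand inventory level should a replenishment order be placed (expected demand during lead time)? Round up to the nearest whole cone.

3,274 cones

Daily demand d = 49,100 / 360 = 136.389 cones/day
Demand during lead time = 136.389 × 24 = 3,273.33
Reorder point = 3,273.33 → round up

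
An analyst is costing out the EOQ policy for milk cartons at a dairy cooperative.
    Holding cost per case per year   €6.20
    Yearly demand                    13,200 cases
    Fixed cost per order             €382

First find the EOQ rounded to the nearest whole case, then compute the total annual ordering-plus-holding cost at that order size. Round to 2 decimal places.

€7,907.32

Optimal lot size Q* = (2 × 13,200 × €382 / €6.2)^½ ≈ 1,275.37 → Q = 1,275 cases
Ordering: D/Q × S = 13,200/1,275 × €382 = €3,954.82
Holding:  Q/2 × H = 1,275/2 × €6.2 = €3,952.50
Total = €3,954.82 + €3,952.50 = €7,907.32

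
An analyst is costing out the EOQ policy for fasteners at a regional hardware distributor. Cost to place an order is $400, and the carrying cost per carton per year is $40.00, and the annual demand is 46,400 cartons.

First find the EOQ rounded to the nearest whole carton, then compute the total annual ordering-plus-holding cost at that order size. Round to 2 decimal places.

Optimal lot size Q* = (2 × 46,400 × $400 / $40)^½ ≈ 963.33 → Q = 963 cartons
Annual ordering cost = (D/Q)·S = (46,400/963) × 400 = $19,273.10
Annual holding cost  = (Q/2)·H = (963/2) × 40 = $19,260.00
Total = $19,273.10 + $19,260.00 = $38,533.10

$38,533.10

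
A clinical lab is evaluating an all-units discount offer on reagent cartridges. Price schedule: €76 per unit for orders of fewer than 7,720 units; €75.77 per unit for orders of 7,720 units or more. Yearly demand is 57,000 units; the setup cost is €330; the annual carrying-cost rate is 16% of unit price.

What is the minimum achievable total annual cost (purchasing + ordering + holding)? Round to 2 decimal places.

€4,353,388.30

H₁ = 16%×€76 = €12.1600;  H₂ = 16%×€75.77 = €12.1232
EOQ₁ = √(2×57,000×330/12.1600) = 1,758.91  (< 7,720, feasible at tier 1)
EOQ₂ = √(2×57,000×330/12.1232) = 1,761.57  (< 7,720 → use Q = 7,720 at tier-2 price)
TC(tier 1 (EOQ₁), Q≈1,758.9) = €4,353,388.30
TC(tier 2, Q≈7,720.0) = €4,368,122.08
Minimum at tier 1 (EOQ₁): €4,353,388.30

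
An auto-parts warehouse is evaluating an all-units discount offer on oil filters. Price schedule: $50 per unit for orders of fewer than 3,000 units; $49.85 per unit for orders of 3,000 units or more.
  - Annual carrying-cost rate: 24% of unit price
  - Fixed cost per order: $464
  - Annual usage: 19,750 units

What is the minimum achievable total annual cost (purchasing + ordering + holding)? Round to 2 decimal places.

H₁ = 24%×$50 = $12.0000;  H₂ = 24%×$49.85 = $11.9640
EOQ₁ = √(2×19,750×464/12.0000) = 1,235.85  (< 3,000, feasible at tier 1)
EOQ₂ = √(2×19,750×464/11.9640) = 1,237.71  (< 3,000 → use Q = 3,000 at tier-2 price)
TC(tier 1 (EOQ₁), Q≈1,235.9) = $1,002,330.24
TC(tier 2, Q≈3,000.0) = $1,005,538.17
Minimum at tier 1 (EOQ₁): $1,002,330.24

$1,002,330.24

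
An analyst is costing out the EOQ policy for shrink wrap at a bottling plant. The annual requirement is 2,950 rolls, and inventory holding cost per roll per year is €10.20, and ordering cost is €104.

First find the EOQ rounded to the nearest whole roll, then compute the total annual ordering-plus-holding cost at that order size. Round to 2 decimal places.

€2,501.74

EOQ = √(2DS/H) = √(2 × 2,950 × 104 / 10.2)
    = √(60,156.86) ≈ 245.27 → Q = 245 rolls
Ordering: D/Q × S = 2,950/245 × €104 = €1,252.24
Holding:  Q/2 × H = 245/2 × €10.2 = €1,249.50
Total = €1,252.24 + €1,249.50 = €2,501.74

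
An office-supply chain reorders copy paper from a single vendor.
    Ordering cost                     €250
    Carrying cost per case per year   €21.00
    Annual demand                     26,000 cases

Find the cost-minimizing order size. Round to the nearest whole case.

2DS/H = 2·26,000·250/21 = 619,047.62
EOQ = √619,047.62 ≈ 786.80

787 cases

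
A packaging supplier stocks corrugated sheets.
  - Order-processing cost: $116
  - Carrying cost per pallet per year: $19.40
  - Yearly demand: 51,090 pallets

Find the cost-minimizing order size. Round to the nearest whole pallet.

Optimal lot size Q* = (2 × 51,090 × $116 / $19.4)^½ ≈ 781.65

782 pallets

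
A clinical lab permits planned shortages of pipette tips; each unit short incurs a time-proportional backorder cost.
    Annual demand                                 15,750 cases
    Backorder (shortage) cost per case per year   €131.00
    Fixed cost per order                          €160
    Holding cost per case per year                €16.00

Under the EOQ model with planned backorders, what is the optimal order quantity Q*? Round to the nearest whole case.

595 cases

Basic EOQ = √(2·15,750·160/16) = 561.249
Backorder adjustment √((H+b)/b) = √((16+131)/131) = 1.0593
Q* = 561.249 × 1.0593 ≈ 594.54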